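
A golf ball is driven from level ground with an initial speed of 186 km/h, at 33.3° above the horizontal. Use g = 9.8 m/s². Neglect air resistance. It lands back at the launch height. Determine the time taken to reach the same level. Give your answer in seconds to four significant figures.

5.789 s

Convert: 186 km/h = 186/3.6 = 51.67 m/s.
vₓ = 51.67 cos 33.3° = 43.18 m/s; v_y0 = 51.67 sin 33.3° = 28.37 m/s.
It returns to y = 0 when t = 2 v_y0 / g = 2(28.37)/9.80 = 5.789 s.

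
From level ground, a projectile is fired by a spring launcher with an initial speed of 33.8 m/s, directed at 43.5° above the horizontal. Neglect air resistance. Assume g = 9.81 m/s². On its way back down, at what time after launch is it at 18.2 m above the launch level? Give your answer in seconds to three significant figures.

3.76 s

Horizontal component vₓ = 33.80 cos 43.5° = 24.52 m/s; vertical v_y0 = 33.80 sin 43.5° = 23.27 m/s.
Height y(t) = 23.27 t − 4.905 t² = 18.2 gives 4.905 t² − 23.27 t + 18.2 = 0.
Quadratic formula: t = (23.27 ± √184.24) / 9.81 = (23.27 ± 13.57) / 9.81 → t = 0.9881 s or 3.755 s.
The descending-branch root is 3.755 s.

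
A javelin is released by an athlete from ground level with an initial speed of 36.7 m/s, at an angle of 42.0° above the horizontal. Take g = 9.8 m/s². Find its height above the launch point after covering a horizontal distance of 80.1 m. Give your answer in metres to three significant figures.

Resolve: vₓ = 36.70 cos 42.0° = 27.27 m/s and v_y0 = 36.70 sin 42.0° = 24.56 m/s.
At x = 80.1 m, t = x/vₓ = 80.1/27.27 = 2.937 s.
Height: y = v_y0 t − ½ g t² = 24.56 × 2.937 − 4.900 × 2.937² = 72.12 − 42.27 = 29.86 m.

29.9 m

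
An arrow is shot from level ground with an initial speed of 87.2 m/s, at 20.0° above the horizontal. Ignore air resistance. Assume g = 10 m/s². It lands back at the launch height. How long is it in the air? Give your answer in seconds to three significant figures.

5.96 s

vₓ = 87.20 cos 20.0° = 81.94 m/s; v_y0 = 87.20 sin 20.0° = 29.82 m/s.
It returns to y = 0 when t = 2 v_y0 / g = 2(29.82)/10.0 = 5.965 s.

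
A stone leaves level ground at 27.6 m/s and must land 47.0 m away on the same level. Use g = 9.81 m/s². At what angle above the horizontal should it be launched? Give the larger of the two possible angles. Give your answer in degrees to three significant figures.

71.4°

R = v₀² sin 2θ / g gives sin 2θ = gR/v₀² = 9.81·47.0/27.6² = 0.6053.
2θ = 37.25° or 180° − 37.25° = 142.8°, so θ = 18.62° or 71.38°.
The larger angle is 71.38°.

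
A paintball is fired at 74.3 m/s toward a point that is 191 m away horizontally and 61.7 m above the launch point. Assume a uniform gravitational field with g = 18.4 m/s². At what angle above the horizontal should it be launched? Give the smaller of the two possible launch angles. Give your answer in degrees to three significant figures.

41.9°

Trajectory: y = x tanθ − g x² (1 + tan²θ)/(2v₀²). With x = 191, y = 61.7, v₀ = 74.3, g = 18.4:
60.80 tan²θ − 191 tanθ + (122.5) = 0.
tanθ = [191 ± √(191² − 4 × 60.80 × (122.5))] / (2 × 60.80) = (191 ± 81.80) / 121.6, giving tanθ = 0.8981 or 2.244.
θ = 41.93° or 65.98°; the smaller is 41.93°.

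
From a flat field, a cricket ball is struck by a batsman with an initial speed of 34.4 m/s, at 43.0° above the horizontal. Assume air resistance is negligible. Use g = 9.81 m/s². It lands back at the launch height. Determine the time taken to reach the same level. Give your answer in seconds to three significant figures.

4.78 s

vₓ = 34.40 cos 43.0° = 25.16 m/s; v_y0 = 34.40 sin 43.0° = 23.46 m/s.
Landing at launch height ⇒ T = 2 v_y0 / g = 2 × 23.46 / 9.81 = 4.783 s.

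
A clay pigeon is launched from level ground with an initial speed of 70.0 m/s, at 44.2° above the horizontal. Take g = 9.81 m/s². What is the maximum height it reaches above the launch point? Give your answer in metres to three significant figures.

Horizontal component vₓ = 70.00 cos 44.2° = 50.18 m/s; vertical v_y0 = 70.00 sin 44.2° = 48.80 m/s.
Peak height H = v_y0² / (2g) = 2381.6 / 19.62 = 121.4 m.

121 m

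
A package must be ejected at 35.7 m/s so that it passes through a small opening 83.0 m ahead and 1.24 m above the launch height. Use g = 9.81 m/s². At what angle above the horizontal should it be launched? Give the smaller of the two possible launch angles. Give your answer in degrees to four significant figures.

Trajectory: y = x tanθ − g x² (1 + tan²θ)/(2v₀²). With x = 83.0, y = 1.24, v₀ = 35.7, g = 9.81:
26.51 tan²θ − 83.0 tanθ + (27.75) = 0.
tanθ = [83.0 ± √(83.0² − 4 × 26.51 × (27.75))] / (2 × 26.51) = (83.0 ± 62.82) / 53.03, giving tanθ = 0.3807 or 2.750.
θ = 20.84° or 70.02°; the smaller is 20.84°.

20.84°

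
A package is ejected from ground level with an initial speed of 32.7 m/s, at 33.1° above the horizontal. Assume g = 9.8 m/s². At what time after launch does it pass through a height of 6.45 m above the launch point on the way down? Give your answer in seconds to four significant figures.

3.238 s

Horizontal component vₓ = 32.70 cos 33.1° = 27.39 m/s; vertical v_y0 = 32.70 sin 33.1° = 17.86 m/s.
Require v_y0 t − ½ g t² = 6.45, i.e. 4.900 t² − 17.86 t + 6.45 = 0.
Quadratic formula: t = (17.86 ± √192.47) / 9.80 = (17.86 ± 13.87) / 9.80 → t = 0.4065 s or 3.238 s.
The descending-branch root is 3.238 s.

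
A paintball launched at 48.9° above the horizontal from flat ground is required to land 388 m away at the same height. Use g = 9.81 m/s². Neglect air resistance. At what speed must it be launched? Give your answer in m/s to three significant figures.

Level-ground range: R = v₀² sin(2θ)/g, so v₀ = √(gR / sin 2θ).
v₀ = √(9.81 × 388 / sin 97.80°) = √(3806 / 0.9907) = √3841.8 = 61.98 m/s.

62.0 m/s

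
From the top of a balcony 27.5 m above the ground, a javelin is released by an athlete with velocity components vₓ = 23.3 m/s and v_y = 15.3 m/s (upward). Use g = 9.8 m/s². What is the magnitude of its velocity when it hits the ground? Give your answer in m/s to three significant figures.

Vertical motion (up positive, ground at y = 0): 4.900 t² − (15.30) t − 27.5 = 0, so t = (15.30 + √(15.30² + 2·9.80·27.5)) / 9.80 = (15.30 + 27.80) / 9.80 = 4.398 s.
Vertical velocity at impact: v_y = v_y0 − g t = 15.30 − 9.80 × 4.398 = −27.80 m/s.
Speed: |v| = √(vₓ² + v_y²) = √(23.30² + 27.80²) = 36.28 m/s.

36.3 m/s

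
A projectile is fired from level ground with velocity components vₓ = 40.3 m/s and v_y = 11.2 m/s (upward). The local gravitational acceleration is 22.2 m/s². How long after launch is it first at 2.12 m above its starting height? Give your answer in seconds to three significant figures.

Require v_y0 t − ½ g t² = 2.12, i.e. 11.10 t² − 11.20 t + 2.12 = 0.
Quadratic formula: t = (11.20 ± √31.312) / 22.2 = (11.20 ± 5.596) / 22.2 → t = 0.2524 s or 0.7566 s.
The first (ascending) time is 0.2524 s.

0.252 s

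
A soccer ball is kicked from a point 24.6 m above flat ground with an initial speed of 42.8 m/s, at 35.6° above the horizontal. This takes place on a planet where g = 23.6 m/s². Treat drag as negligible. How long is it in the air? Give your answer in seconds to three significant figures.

vₓ = 42.80 cos 35.6° = 34.80 m/s; v_y0 = 42.80 sin 35.6° = 24.91 m/s.
With up positive and y = 0 at the ground: y(t) = 24.6 + (24.91) t − 11.80 t². Setting y = 0 and taking the positive root: t = [24.91 + √(24.91² + 2·23.6·24.6)] / 23.6 = (24.91 + 42.21) / 23.6 = 2.844 s.

2.84 s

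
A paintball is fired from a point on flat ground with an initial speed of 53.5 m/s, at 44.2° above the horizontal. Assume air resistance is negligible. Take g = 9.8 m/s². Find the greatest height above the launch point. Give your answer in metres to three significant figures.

71.0 m

vₓ = 53.50 cos 44.2° = 38.35 m/s; v_y0 = 53.50 sin 44.2° = 37.30 m/s.
Peak height H = v_y0² / (2g) = 1391.2 / 19.60 = 70.98 m.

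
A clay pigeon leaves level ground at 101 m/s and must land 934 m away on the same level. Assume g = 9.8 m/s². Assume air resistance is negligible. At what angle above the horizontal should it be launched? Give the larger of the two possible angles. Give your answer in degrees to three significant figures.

R = v₀² sin 2θ / g gives sin 2θ = gR/v₀² = 9.80·934/101² = 0.8973.
2θ = 63.80° or 180° − 63.80° = 116.2°, so θ = 31.90° or 58.10°.
The larger angle is 58.10°.

58.1°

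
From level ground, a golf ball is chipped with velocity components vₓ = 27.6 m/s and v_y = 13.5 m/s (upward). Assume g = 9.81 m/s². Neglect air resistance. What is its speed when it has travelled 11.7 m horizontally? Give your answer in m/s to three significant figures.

29.1 m/s

x = vₓ t ⇒ t = 11.7/27.60 = 0.4239 s.
Vertical velocity there: v_y = v_y0 − g t = 13.50 − 9.81 × 0.4239 = 9.341 m/s.
Speed: √(vₓ² + v_y²) = √(27.60² + 9.341²) = 29.14 m/s.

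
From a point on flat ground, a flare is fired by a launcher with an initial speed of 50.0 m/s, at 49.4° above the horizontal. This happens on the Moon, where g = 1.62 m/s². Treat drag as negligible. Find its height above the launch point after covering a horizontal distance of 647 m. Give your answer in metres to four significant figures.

Horizontal component vₓ = 50.00 cos 49.4° = 32.54 m/s; vertical v_y0 = 50.00 sin 49.4° = 37.96 m/s.
Time to reach x = 647 m: t = x/vₓ = 647/32.54 = 19.88 s.
Height: y = v_y0 t − ½ g t² = 37.96 × 19.88 − 0.8100 × 19.88² = 754.9 − 320.3 = 434.6 m.

434.6 m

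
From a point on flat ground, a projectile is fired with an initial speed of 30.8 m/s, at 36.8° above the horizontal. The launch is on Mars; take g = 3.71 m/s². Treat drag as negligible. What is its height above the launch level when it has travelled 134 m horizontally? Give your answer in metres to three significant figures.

45.5 m

Horizontal component vₓ = 30.80 cos 36.8° = 24.66 m/s; vertical v_y0 = 30.80 sin 36.8° = 18.45 m/s.
At x = 134 m, t = x/vₓ = 134/24.66 = 5.433 s.
Height: y = v_y0 t − ½ g t² = 18.45 × 5.433 − 1.855 × 5.433² = 100.2 − 54.76 = 45.48 m.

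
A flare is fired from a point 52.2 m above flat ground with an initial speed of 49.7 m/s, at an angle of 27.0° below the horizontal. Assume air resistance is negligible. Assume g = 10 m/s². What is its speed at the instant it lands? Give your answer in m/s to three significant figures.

vₓ = 49.70 cos 27.0° = 44.28 m/s; v_y0 = −22.56 m/s (downward).
With up positive and y = 0 at the ground: y(t) = 52.2 + (−22.56) t − 5.000 t². Setting y = 0 and taking the positive root: t = [−22.56 + √(22.56² + 2·10.0·52.2)] / 10.0 = (−22.56 + 39.41) / 10.0 = 1.685 s.
Vertical velocity at impact: v_y = v_y0 − g t = −22.56 − 10.0 × 1.685 = −39.41 m/s.
Speed: |v| = √(vₓ² + v_y²) = √(44.28² + 39.41²) = 59.28 m/s.

59.3 m/s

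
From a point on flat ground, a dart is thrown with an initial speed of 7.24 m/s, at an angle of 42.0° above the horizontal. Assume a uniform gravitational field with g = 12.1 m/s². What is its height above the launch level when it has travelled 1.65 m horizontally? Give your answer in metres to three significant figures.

Resolve: vₓ = 7.240 cos 42.0° = 5.380 m/s and v_y0 = 7.240 sin 42.0° = 4.845 m/s.
Time to reach x = 1.65 m: t = x/vₓ = 1.65/5.380 = 0.3067 s.
Height: y = v_y0 t − ½ g t² = 4.845 × 0.3067 − 6.050 × 0.3067² = 1.486 − 0.5690 = 0.9167 m.

0.917 m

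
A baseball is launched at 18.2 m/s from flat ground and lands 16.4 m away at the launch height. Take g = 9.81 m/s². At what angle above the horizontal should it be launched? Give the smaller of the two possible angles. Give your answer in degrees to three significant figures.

14.5°

From R = (v₀²/g) sin 2θ: sin 2θ = 9.81 × 16.4 / 331.24 = 0.4857.
2θ = 29.06° or 180° − 29.06° = 150.9°, so θ = 14.53° or 75.47°.
The smaller angle is 14.53°.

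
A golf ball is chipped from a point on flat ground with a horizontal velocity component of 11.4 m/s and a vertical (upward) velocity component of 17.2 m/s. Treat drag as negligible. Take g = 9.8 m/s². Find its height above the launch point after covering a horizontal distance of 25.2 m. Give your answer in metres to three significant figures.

14.1 m

Time to reach x = 25.2 m: t = x/vₓ = 25.2/11.40 = 2.211 s.
Height: y = v_y0 t − ½ g t² = 17.20 × 2.211 − 4.900 × 2.211² = 38.02 − 23.94 = 14.08 m.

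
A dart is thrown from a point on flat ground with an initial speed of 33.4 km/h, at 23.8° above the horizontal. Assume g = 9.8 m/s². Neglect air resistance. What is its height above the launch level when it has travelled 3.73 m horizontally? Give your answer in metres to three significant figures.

0.699 m

Convert: 33.4 km/h = 33.4/3.6 = 9.278 m/s.
Components: vₓ = 9.278 cos 23.8° = 8.489 m/s, v_y0 = 9.278 sin 23.8° = 3.744 m/s.
Time to reach x = 3.73 m: t = x/vₓ = 3.73/8.489 = 0.4394 s.
Height: y = v_y0 t − ½ g t² = 3.744 × 0.4394 − 4.900 × 0.4394² = 1.645 − 0.9461 = 0.6991 m.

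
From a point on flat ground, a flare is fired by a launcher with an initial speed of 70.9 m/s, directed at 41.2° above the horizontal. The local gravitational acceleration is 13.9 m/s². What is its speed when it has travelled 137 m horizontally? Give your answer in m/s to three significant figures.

54.5 m/s

vₓ = 70.90 cos 41.2° = 53.35 m/s; v_y0 = 70.90 sin 41.2° = 46.70 m/s.
Time to reach x = 137 m: t = x/vₓ = 137/53.35 = 2.568 s.
Vertical velocity there: v_y = v_y0 − g t = 46.70 − 13.9 × 2.568 = 11.00 m/s.
Speed: √(vₓ² + v_y²) = √(53.35² + 11.00²) = 54.47 m/s.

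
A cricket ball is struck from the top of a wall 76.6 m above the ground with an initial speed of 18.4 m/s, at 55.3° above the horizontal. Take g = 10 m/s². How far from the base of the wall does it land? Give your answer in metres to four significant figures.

vₓ = 18.40 cos 55.3° = 10.47 m/s; v_y0 = 18.40 sin 55.3° = 15.13 m/s.
With up positive and y = 0 at the ground: y(t) = 76.6 + (15.13) t − 5.000 t². Setting y = 0 and taking the positive root: t = [15.13 + √(15.13² + 2·10.0·76.6)] / 10.0 = (15.13 + 41.96) / 10.0 = 5.709 s.
Horizontal distance: R = vₓ t = 10.47 × 5.709 = 59.80 m.

59.80 m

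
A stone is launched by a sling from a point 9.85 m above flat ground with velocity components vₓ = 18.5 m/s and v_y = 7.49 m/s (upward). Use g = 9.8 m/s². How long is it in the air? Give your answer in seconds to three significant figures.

2.37 s

The projectile lands when y = 9.85 + (7.490) t − ½·9.80·t² = 0. Positive root: t = (7.490 + √(7.490² + 2·9.80·9.85)) / 9.80 = (7.490 + 15.78) / 9.80 = 2.375 s.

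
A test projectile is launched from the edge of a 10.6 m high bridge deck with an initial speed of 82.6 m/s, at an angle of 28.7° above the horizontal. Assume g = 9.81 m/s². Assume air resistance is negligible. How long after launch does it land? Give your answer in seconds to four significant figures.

Resolve: vₓ = 82.60 cos 28.7° = 72.45 m/s and v_y0 = 82.60 sin 28.7° = 39.67 m/s.
Vertical motion (up positive, ground at y = 0): 4.905 t² − (39.67) t − 10.6 = 0, so t = (39.67 + √(39.67² + 2·9.81·10.6)) / 9.81 = (39.67 + 42.21) / 9.81 = 8.346 s.

8.346 s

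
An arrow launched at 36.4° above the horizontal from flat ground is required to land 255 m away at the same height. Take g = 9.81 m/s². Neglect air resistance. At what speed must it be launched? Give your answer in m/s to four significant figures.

51.17 m/s

On level ground R = v₀² sin 2θ / g ⇒ v₀ = √(gR / sin 2θ).
v₀ = √(9.81 × 255 / sin 72.80°) = √(2502 / 0.9553) = √2618.7 = 51.17 m/s.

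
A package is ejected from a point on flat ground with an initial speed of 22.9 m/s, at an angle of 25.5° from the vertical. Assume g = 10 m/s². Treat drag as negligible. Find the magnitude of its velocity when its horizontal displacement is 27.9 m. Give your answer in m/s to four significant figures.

Components: vₓ = 22.90 sin 25.5° = 9.859 m/s, v_y0 = 22.90 cos 25.5° = 20.67 m/s.
Time to reach x = 27.9 m: t = x/vₓ = 27.9/9.859 = 2.830 s.
Vertical velocity there: v_y = v_y0 − g t = 20.67 − 10.0 × 2.830 = −7.631 m/s.
Speed: √(vₓ² + v_y²) = √(9.859² + 7.631²) = 12.47 m/s.

12.47 m/s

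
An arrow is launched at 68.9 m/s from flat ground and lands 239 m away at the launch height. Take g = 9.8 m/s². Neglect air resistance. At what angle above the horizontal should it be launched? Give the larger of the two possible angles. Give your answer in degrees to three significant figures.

75.2°

From R = (v₀²/g) sin 2θ: sin 2θ = 9.80 × 239 / 4747.2 = 0.4934.
2θ = 29.56° or 180° − 29.56° = 150.4°, so θ = 14.78° or 75.22°.
The larger angle is 75.22°.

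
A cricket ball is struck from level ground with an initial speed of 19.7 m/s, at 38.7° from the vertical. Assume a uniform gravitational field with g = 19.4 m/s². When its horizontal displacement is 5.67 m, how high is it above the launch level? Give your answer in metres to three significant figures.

Components: vₓ = 19.70 sin 38.7° = 12.32 m/s, v_y0 = 19.70 cos 38.7° = 15.37 m/s.
Time to reach x = 5.67 m: t = x/vₓ = 5.67/12.32 = 0.4603 s.
Height: y = v_y0 t − ½ g t² = 15.37 × 0.4603 − 9.700 × 0.4603² = 7.077 − 2.055 = 5.022 m.

5.02 m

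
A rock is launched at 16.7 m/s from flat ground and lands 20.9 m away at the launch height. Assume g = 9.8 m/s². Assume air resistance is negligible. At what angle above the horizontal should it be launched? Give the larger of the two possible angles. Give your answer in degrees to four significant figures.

From R = (v₀²/g) sin 2θ: sin 2θ = 9.80 × 20.9 / 278.89 = 0.7344.
2θ = 47.26° or 180° − 47.26° = 132.7°, so θ = 23.63° or 66.37°.
The larger angle is 66.37°.

66.37°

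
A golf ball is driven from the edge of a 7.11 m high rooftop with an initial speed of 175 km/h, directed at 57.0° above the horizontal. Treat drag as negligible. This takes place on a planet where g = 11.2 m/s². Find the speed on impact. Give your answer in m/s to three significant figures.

Convert: 175 km/h = 175/3.6 = 48.61 m/s.
vₓ = 48.61 cos 57.0° = 26.48 m/s; v_y0 = 48.61 sin 57.0° = 40.77 m/s.
Vertical motion (up positive, ground at y = 0): 5.600 t² − (40.77) t − 7.11 = 0, so t = (40.77 + √(40.77² + 2·11.2·7.11)) / 11.2 = (40.77 + 42.68) / 11.2 = 7.451 s.
Vertical velocity at impact: v_y = v_y0 − g t = 40.77 − 11.2 × 7.451 = −42.68 m/s.
Speed: |v| = √(vₓ² + v_y²) = √(26.48² + 42.68²) = 50.22 m/s.

50.2 m/s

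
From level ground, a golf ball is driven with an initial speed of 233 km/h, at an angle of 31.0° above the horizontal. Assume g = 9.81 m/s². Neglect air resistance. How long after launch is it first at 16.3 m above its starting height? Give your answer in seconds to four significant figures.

0.5304 s

Convert: 233 km/h = 233/3.6 = 64.72 m/s.
vₓ = 64.72 cos 31.0° = 55.48 m/s; v_y0 = 64.72 sin 31.0° = 33.33 m/s.
Height y(t) = 33.33 t − 4.905 t² = 16.3 gives 4.905 t² − 33.33 t + 16.3 = 0.
t = [33.33 ± √(33.33² − 2·9.81·16.3)] / 9.81 = (33.33 ± 28.13) / 9.81, so t = 0.5304 s or t = 6.266 s.
The first (ascending) time is 0.5304 s.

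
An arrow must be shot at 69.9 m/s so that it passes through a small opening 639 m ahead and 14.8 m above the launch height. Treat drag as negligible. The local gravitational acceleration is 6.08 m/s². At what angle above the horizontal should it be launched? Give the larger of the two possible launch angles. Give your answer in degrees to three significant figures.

Trajectory: y = x tanθ − g x² (1 + tan²θ)/(2v₀²). With x = 639, y = 14.8, v₀ = 69.9, g = 6.08:
254.1 tan²θ − 639 tanθ + (268.9) = 0.
tanθ = [639 ± √(639² − 4 × 254.1 × (268.9))] / (2 × 254.1) = (639 ± 367.6) / 508.1, giving tanθ = 0.5342 or 1.981.
θ = 28.11° or 63.22°; the larger is 63.22°.

63.2°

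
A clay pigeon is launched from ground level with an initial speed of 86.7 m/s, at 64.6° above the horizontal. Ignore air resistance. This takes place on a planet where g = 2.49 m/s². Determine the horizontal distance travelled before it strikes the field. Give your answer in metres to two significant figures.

2300 m

Resolve: vₓ = 86.70 cos 64.6° = 37.19 m/s and v_y0 = 86.70 sin 64.6° = 78.32 m/s.
Flight time T = 2 v_y0 / g = 62.91 s.
Range: R = vₓ T = 37.19 × 62.91 = 2339 m.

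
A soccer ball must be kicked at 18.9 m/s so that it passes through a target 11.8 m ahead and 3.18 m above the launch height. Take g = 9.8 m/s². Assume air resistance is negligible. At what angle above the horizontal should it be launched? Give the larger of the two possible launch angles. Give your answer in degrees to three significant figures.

80.1°

Trajectory: y = x tanθ − g x² (1 + tan²θ)/(2v₀²). With x = 11.8, y = 3.18, v₀ = 18.9, g = 9.80:
1.910 tan²θ − 11.8 tanθ + (5.090) = 0.
tanθ = [11.8 ± √(11.8² − 4 × 1.910 × (5.090))] / (2 × 1.910) = (11.8 ± 10.02) / 3.820, giving tanθ = 0.4666 or 5.711.
θ = 25.01° or 80.07°; the larger is 80.07°.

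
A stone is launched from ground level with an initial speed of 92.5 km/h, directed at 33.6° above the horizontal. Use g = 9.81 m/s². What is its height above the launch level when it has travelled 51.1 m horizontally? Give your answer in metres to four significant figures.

5.987 m

Convert: 92.5 km/h = 92.5/3.6 = 25.69 m/s.
vₓ = 25.69 cos 33.6° = 21.40 m/s; v_y0 = 25.69 sin 33.6° = 14.22 m/s.
Time to reach x = 51.1 m: t = x/vₓ = 51.1/21.40 = 2.388 s.
Height: y = v_y0 t − ½ g t² = 14.22 × 2.388 − 4.905 × 2.388² = 33.95 − 27.96 = 5.987 m.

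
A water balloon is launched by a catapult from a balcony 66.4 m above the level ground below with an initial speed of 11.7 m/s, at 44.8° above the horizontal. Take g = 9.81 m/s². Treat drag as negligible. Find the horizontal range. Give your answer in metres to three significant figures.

38.3 m

Resolve: vₓ = 11.70 cos 44.8° = 8.302 m/s and v_y0 = 11.70 sin 44.8° = 8.244 m/s.
The projectile lands when y = 66.4 + (8.244) t − ½·9.81·t² = 0. Positive root: t = (8.244 + √(8.244² + 2·9.81·66.4)) / 9.81 = (8.244 + 37.02) / 9.81 = 4.614 s.
Horizontal distance: R = vₓ t = 8.302 × 4.614 = 38.31 m.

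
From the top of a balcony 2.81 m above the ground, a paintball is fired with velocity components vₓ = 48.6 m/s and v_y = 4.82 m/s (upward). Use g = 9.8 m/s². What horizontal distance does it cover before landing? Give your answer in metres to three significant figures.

67.8 m

With up positive and y = 0 at the ground: y(t) = 2.81 + (4.820) t − 4.900 t². Setting y = 0 and taking the positive root: t = [4.820 + √(4.820² + 2·9.80·2.81)] / 9.80 = (4.820 + 8.849) / 9.80 = 1.395 s.
Horizontal distance: R = vₓ t = 48.60 × 1.395 = 67.79 m.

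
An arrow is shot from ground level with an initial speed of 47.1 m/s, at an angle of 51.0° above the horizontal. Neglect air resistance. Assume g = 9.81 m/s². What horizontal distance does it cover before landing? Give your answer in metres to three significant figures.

221 m

Horizontal component vₓ = 47.10 cos 51.0° = 29.64 m/s; vertical v_y0 = 47.10 sin 51.0° = 36.60 m/s.
Time aloft: T = 2 v_y0 / g = 2 × 36.60 / 9.81 = 7.463 s.
Range: R = vₓ T = 29.64 × 7.463 = 221.2 m.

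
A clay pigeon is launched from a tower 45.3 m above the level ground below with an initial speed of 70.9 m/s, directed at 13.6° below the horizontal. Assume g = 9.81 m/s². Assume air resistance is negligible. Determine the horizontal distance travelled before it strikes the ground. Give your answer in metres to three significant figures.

vₓ = 70.90 cos 13.6° = 68.91 m/s; v_y0 = −16.67 m/s (downward).
With up positive and y = 0 at the ground: y(t) = 45.3 + (−16.67) t − 4.905 t². Setting y = 0 and taking the positive root: t = [−16.67 + √(16.67² + 2·9.81·45.3)] / 9.81 = (−16.67 + 34.16) / 9.81 = 1.782 s.
Horizontal distance: R = vₓ t = 68.91 × 1.782 = 122.8 m.

123 m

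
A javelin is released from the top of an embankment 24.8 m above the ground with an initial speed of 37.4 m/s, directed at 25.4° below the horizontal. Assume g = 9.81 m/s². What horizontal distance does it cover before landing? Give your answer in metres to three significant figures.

38.7 m

Resolve: vₓ = 37.40 cos 25.4° = 33.78 m/s and v_y0 = −16.04 m/s (downward).
Vertical motion (up positive, ground at y = 0): 4.905 t² − (−16.04) t − 24.8 = 0, so t = (−16.04 + √(16.04² + 2·9.81·24.8)) / 9.81 = (−16.04 + 27.28) / 9.81 = 1.145 s.
Horizontal distance: R = vₓ t = 33.78 × 1.145 = 38.68 m.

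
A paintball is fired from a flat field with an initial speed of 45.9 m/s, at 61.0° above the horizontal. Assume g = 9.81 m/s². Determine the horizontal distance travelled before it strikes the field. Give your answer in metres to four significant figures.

Components: vₓ = 45.90 cos 61.0° = 22.25 m/s, v_y0 = 45.90 sin 61.0° = 40.15 m/s.
Flight time T = 2 v_y0 / g = 8.185 s.
Horizontal distance R = vₓ T = 22.25 × 8.185 = 182.1 m.

182.1 m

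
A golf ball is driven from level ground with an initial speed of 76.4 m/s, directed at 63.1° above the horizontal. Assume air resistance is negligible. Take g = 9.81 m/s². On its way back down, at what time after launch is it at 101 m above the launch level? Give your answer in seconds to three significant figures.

12.2 s

Horizontal component vₓ = 76.40 cos 63.1° = 34.57 m/s; vertical v_y0 = 76.40 sin 63.1° = 68.13 m/s.
Require v_y0 t − ½ g t² = 101, i.e. 4.905 t² − 68.13 t + 101 = 0.
Quadratic formula: t = (68.13 ± √2660.5) / 9.81 = (68.13 ± 51.58) / 9.81 → t = 1.687 s or 12.20 s.
The descending-branch root is 12.20 s.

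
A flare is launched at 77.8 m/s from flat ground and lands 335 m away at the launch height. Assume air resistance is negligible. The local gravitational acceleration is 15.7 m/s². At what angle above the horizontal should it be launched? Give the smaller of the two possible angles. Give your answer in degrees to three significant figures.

R = v₀² sin 2θ / g gives sin 2θ = gR/v₀² = 15.7·335/77.8² = 0.8689.
2θ = 60.33° or 180° − 60.33° = 119.7°, so θ = 30.17° or 59.83°.
The smaller angle is 30.17°.

30.2°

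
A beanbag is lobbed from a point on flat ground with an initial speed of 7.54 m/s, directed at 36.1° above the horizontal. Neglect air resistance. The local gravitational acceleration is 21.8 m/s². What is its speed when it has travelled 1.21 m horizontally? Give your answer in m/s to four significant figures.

6.093 m/s

Resolve: vₓ = 7.540 cos 36.1° = 6.092 m/s and v_y0 = 7.540 sin 36.1° = 4.443 m/s.
x = vₓ t ⇒ t = 1.21/6.092 = 0.1986 s.
Vertical velocity there: v_y = v_y0 − g t = 4.443 − 21.8 × 0.1986 = 0.1128 m/s.
Speed: √(vₓ² + v_y²) = √(6.092² + 0.1128²) = 6.093 m/s.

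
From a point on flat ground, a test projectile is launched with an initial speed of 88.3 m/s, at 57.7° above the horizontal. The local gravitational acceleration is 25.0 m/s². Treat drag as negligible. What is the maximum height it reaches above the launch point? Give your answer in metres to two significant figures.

110 m

vₓ = 88.30 cos 57.7° = 47.18 m/s; v_y0 = 88.30 sin 57.7° = 74.64 m/s.
Peak height H = v_y0² / (2g) = 5570.6 / 50.00 = 111.4 m.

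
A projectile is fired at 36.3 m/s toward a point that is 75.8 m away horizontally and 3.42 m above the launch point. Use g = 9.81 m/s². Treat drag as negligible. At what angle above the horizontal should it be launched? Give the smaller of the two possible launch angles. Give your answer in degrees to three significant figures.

20.0°

Trajectory: y = x tanθ − g x² (1 + tan²θ)/(2v₀²). With x = 75.8, y = 3.42, v₀ = 36.3, g = 9.81:
21.39 tan²θ − 75.8 tanθ + (24.81) = 0.
tanθ = [75.8 ± √(75.8² − 4 × 21.39 × (24.81))] / (2 × 21.39) = (75.8 ± 60.19) / 42.78, giving tanθ = 0.3648 or 3.179.
θ = 20.04° or 72.54°; the smaller is 20.04°.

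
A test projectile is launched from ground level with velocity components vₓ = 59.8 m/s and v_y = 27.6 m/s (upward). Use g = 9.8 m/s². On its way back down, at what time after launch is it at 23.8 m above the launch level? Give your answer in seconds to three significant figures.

Height y(t) = 27.60 t − 4.900 t² = 23.8 gives 4.900 t² − 27.60 t + 23.8 = 0.
t = [27.60 ± √(27.60² − 2·9.80·23.8)] / 9.80 = (27.60 ± 17.18) / 9.80, so t = 1.063 s or t = 4.570 s.
The descending-branch root is 4.570 s.

4.57 s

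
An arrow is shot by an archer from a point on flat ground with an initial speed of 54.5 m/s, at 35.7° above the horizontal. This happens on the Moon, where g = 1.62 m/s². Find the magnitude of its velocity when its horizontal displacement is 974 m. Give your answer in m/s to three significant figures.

44.4 m/s

Components: vₓ = 54.50 cos 35.7° = 44.26 m/s, v_y0 = 54.50 sin 35.7° = 31.80 m/s.
At x = 974 m, t = x/vₓ = 974/44.26 = 22.01 s.
Vertical velocity there: v_y = v_y0 − g t = 31.80 − 1.62 × 22.01 = −3.848 m/s.
Speed: √(vₓ² + v_y²) = √(44.26² + 3.848²) = 44.43 m/s.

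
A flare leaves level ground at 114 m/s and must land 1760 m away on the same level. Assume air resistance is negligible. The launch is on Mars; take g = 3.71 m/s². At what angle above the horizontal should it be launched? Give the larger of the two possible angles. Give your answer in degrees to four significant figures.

74.92°

R = v₀² sin 2θ / g gives sin 2θ = gR/v₀² = 3.71·1760/114² = 0.5024.
2θ = 30.16° or 180° − 30.16° = 149.8°, so θ = 15.08° or 74.92°.
The larger angle is 74.92°.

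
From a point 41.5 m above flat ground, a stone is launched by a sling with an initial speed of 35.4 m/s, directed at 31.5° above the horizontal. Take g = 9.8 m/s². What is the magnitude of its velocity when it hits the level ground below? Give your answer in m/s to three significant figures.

Horizontal component vₓ = 35.40 cos 31.5° = 30.18 m/s; vertical v_y0 = 35.40 sin 31.5° = 18.50 m/s.
The projectile lands when y = 41.5 + (18.50) t − ½·9.80·t² = 0. Positive root: t = (18.50 + √(18.50² + 2·9.80·41.5)) / 9.80 = (18.50 + 33.99) / 9.80 = 5.356 s.
Vertical velocity at impact: v_y = v_y0 − g t = 18.50 − 9.80 × 5.356 = −33.99 m/s.
Speed: |v| = √(vₓ² + v_y²) = √(30.18² + 33.99²) = 45.46 m/s.

45.5 m/s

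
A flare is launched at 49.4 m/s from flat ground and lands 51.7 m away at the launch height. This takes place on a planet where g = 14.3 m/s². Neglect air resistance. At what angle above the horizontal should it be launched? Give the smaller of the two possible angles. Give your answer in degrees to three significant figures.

Level-ground range R = v₀² sin(2θ)/g ⇒ sin(2θ) = gR/v₀² = 14.3 × 51.7 / 49.4² = 0.3030.
2θ = 17.63° or 180° − 17.63° = 162.4°, so θ = 8.817° or 81.18°.
The smaller angle is 8.817°.

8.82°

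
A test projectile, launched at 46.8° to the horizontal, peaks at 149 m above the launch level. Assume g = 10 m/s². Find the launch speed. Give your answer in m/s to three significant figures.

74.9 m/s

At the peak v_y = 0, so v_y0 = √(2gH) = √(2 × 10.0 × 149) = 54.59 m/s.
v_y0 = v₀ sin θ ⇒ v₀ = 54.59 / sin 46.8° = 74.89 m/s.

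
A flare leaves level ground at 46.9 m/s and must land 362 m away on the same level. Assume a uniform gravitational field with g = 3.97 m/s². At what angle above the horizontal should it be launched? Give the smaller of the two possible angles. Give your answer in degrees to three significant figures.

20.4°

From R = (v₀²/g) sin 2θ: sin 2θ = 3.97 × 362 / 2199.6 = 0.6534.
2θ = 40.80° or 180° − 40.80° = 139.2°, so θ = 20.40° or 69.60°.
The smaller angle is 20.40°.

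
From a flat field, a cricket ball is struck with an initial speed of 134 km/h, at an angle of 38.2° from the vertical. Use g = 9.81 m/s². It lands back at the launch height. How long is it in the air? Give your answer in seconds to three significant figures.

5.96 s

Convert: 134 km/h = 134/3.6 = 37.22 m/s.
vₓ = 37.22 sin 38.2° = 23.02 m/s; v_y0 = 37.22 cos 38.2° = 29.25 m/s.
It returns to y = 0 when t = 2 v_y0 / g = 2(29.25)/9.81 = 5.964 s.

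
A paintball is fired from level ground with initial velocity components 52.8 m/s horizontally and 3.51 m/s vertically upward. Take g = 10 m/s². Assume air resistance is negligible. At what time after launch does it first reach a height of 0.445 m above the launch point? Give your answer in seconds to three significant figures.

Set y = v_y0 t − ½ g t² = 0.445: 5.000 t² − 3.510 t + 0.445 = 0.
t = [3.510 ± √(3.510² − 2·10.0·0.445)] / 10.0 = (3.510 ± 1.849) / 10.0, so t = 0.1661 s or t = 0.5359 s.
The first (ascending) time is 0.1661 s.

0.166 s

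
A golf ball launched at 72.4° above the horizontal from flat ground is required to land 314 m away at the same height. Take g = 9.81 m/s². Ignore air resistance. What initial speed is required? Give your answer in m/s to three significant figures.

On level ground R = v₀² sin 2θ / g ⇒ v₀ = √(gR / sin 2θ).
v₀ = √(9.81 × 314 / sin 144.8°) = √(3080 / 0.5764) = √5343.8 = 73.10 m/s.

73.1 m/s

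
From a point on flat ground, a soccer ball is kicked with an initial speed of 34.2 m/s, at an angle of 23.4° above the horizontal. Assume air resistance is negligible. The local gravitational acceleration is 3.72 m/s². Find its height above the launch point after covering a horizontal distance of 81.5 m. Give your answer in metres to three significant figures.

22.7 m

Horizontal component vₓ = 34.20 cos 23.4° = 31.39 m/s; vertical v_y0 = 34.20 sin 23.4° = 13.58 m/s.
x = vₓ t ⇒ t = 81.5/31.39 = 2.597 s.
Height: y = v_y0 t − ½ g t² = 13.58 × 2.597 − 1.860 × 2.597² = 35.27 − 12.54 = 22.73 m.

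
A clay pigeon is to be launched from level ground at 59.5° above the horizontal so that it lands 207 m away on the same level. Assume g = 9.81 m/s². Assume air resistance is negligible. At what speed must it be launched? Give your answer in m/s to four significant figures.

48.18 m/s

On level ground R = v₀² sin 2θ / g ⇒ v₀ = √(gR / sin 2θ).
v₀ = √(9.81 × 207 / sin 119.0°) = √(2031 / 0.8746) = √2321.8 = 48.18 m/s.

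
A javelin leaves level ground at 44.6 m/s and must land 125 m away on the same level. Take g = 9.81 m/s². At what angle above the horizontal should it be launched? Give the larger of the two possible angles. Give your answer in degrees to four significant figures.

70.97°

From R = (v₀²/g) sin 2θ: sin 2θ = 9.81 × 125 / 1989.2 = 0.6165.
2θ = 38.06° or 180° − 38.06° = 141.9°, so θ = 19.03° or 70.97°.
The larger angle is 70.97°.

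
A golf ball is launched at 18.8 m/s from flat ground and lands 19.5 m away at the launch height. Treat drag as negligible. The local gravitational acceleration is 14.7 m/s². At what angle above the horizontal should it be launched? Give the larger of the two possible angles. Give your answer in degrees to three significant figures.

Level-ground range R = v₀² sin(2θ)/g ⇒ sin(2θ) = gR/v₀² = 14.7 × 19.5 / 18.8² = 0.8110.
2θ = 54.20° or 180° − 54.20° = 125.8°, so θ = 27.10° or 62.90°.
The larger angle is 62.90°.

62.9°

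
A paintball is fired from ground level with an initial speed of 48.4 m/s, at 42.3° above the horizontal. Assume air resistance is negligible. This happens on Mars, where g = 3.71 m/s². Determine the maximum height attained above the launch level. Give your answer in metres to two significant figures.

Resolve: vₓ = 48.40 cos 42.3° = 35.80 m/s and v_y0 = 48.40 sin 42.3° = 32.57 m/s.
Maximum height: H = v_y0² / (2g) = 32.57² / (2 × 3.71) = 143.0 m.

140 m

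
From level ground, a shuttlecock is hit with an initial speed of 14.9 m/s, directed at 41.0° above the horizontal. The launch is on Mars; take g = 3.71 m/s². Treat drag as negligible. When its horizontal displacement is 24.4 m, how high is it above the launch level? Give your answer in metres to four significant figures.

12.48 m

Resolve: vₓ = 14.90 cos 41.0° = 11.25 m/s and v_y0 = 14.90 sin 41.0° = 9.775 m/s.
x = vₓ t ⇒ t = 24.4/11.25 = 2.170 s.
Height: y = v_y0 t − ½ g t² = 9.775 × 2.170 − 1.855 × 2.170² = 21.21 − 8.734 = 12.48 m.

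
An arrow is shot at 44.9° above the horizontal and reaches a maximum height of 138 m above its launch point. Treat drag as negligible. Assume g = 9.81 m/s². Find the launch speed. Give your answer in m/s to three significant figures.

73.7 m/s

At the peak v_y = 0, so v_y0 = √(2gH) = √(2 × 9.81 × 138) = 52.03 m/s.
v_y0 = v₀ sin θ ⇒ v₀ = 52.03 / sin 44.9° = 73.72 m/s.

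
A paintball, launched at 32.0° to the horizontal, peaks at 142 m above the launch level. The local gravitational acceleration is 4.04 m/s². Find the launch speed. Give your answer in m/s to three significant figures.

At the peak v_y = 0, so v_y0 = √(2gH) = √(2 × 4.04 × 142) = 33.87 m/s.
v_y0 = v₀ sin θ ⇒ v₀ = 33.87 / sin 32.0° = 63.92 m/s.

63.9 m/s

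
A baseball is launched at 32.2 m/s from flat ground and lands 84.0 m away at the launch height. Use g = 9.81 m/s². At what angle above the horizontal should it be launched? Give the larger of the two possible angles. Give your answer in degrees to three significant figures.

Level-ground range R = v₀² sin(2θ)/g ⇒ sin(2θ) = gR/v₀² = 9.81 × 84.0 / 32.2² = 0.7948.
2θ = 52.63° or 180° − 52.63° = 127.4°, so θ = 26.32° or 63.68°.
The larger angle is 63.68°.

63.7°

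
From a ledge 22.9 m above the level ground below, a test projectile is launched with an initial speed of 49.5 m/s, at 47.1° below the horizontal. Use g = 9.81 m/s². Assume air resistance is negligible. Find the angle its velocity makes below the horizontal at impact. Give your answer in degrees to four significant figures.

51.26°

vₓ = 49.50 cos 47.1° = 33.70 m/s; v_y0 = −36.26 m/s (downward).
Vertical motion (up positive, ground at y = 0): 4.905 t² − (−36.26) t − 22.9 = 0, so t = (−36.26 + √(36.26² + 2·9.81·22.9)) / 9.81 = (−36.26 + 42.00) / 9.81 = 0.5852 s.
At impact: v_y = v_y0 − g t = −42.00 m/s; vₓ = 33.70 m/s.
Angle below horizontal: arctan(|v_y|/vₓ) = arctan(42.00/33.70) = 51.26°.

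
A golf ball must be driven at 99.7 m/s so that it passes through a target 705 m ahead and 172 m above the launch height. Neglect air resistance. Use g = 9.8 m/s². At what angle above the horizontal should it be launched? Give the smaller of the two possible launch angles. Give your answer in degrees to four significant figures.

Trajectory: y = x tanθ − g x² (1 + tan²θ)/(2v₀²). With x = 705, y = 172, v₀ = 99.7, g = 9.80:
245.0 tan²θ − 705 tanθ + (417.0) = 0.
tanθ = [705 ± √(705² − 4 × 245.0 × (417.0))] / (2 × 245.0) = (705 ± 297.2) / 490.0, giving tanθ = 0.8322 or 2.045.
θ = 39.77° or 63.94°; the smaller is 39.77°.

39.77°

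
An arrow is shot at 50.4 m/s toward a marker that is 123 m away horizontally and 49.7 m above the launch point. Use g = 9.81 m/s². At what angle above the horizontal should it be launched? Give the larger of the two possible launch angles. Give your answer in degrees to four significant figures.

Trajectory: y = x tanθ − g x² (1 + tan²θ)/(2v₀²). With x = 123, y = 49.7, v₀ = 50.4, g = 9.81:
29.21 tan²θ − 123 tanθ + (78.91) = 0.
tanθ = [123 ± √(123² − 4 × 29.21 × (78.91))] / (2 × 29.21) = (123 ± 76.86) / 58.43, giving tanθ = 0.7897 or 3.421.
θ = 38.30° or 73.70°; the larger is 73.70°.

73.70°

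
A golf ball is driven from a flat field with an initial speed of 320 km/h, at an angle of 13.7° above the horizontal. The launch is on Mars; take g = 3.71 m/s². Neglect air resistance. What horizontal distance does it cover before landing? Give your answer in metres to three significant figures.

980 m

Convert: 320 km/h = 320/3.6 = 88.89 m/s.
Resolve: vₓ = 88.89 cos 13.7° = 86.36 m/s and v_y0 = 88.89 sin 13.7° = 21.05 m/s.
Flight time T = 2 v_y0 / g = 11.35 s.
Range: R = vₓ T = 86.36 × 11.35 = 980.1 m.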